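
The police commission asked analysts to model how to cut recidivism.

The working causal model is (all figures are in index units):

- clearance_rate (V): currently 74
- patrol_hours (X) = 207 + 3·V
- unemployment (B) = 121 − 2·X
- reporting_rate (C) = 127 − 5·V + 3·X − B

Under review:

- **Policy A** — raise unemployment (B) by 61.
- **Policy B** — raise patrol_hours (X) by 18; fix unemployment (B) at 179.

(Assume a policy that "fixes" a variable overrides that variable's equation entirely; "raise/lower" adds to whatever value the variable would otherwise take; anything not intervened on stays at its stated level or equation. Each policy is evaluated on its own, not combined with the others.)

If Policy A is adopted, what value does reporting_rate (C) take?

Policy A (B + 61):
  V = 74
  X = 207 + 3·74 = 429
  B = 121 − 2·429 (+61 from intervention) = -676
  C = 127 − 5·74 + 3·429 − (-676) = 1720

1720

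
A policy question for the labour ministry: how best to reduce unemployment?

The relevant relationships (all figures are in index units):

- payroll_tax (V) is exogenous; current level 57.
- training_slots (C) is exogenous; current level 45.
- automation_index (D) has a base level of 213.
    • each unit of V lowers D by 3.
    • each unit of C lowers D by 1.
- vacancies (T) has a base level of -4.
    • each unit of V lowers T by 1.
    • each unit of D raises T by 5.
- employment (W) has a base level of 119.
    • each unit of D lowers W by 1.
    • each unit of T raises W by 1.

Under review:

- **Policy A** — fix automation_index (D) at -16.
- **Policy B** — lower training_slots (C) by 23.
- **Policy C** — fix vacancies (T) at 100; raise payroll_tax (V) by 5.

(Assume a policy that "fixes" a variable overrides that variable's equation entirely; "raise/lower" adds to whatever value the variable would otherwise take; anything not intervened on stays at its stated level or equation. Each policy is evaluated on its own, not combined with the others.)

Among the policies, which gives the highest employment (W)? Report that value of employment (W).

Policy A (D := -16):
  V = 57
  C = 45
  D = -16
  T = -4 − 57 + 5·(-16) = -141
  W = 119 − (-16) + (-141) = -6
Policy B (C − 23):
  V = 57
  C = 45 − 23 = 22
  D = 213 − 3·57 − 22 = 20
  T = -4 − 57 + 5·20 = 39
  W = 119 − 20 + 39 = 138
Policy C (T := 100, V + 5):
  V = 57 + 5 = 62
  C = 45
  D = 213 − 3·62 − 45 = -18
  T = 100
  W = 119 − (-18) + 100 = 237
Comparing — Policy A: W=-6, Policy B: W=138, Policy C: W=237. Highest is 237 (Policy C).

237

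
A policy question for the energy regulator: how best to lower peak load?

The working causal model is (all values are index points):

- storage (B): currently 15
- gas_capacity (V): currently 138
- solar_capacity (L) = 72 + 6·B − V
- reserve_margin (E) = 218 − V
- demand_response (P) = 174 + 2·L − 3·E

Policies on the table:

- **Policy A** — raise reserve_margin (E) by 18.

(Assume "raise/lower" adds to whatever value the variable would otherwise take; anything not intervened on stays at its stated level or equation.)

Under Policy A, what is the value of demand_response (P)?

Policy A (E + 18):
  B = 15
  V = 138
  L = 72 + 6·15 − 138 = 24
  E = 218 − 138 (+18 from intervention) = 98
  P = 174 + 2·24 − 3·98 = -72

-72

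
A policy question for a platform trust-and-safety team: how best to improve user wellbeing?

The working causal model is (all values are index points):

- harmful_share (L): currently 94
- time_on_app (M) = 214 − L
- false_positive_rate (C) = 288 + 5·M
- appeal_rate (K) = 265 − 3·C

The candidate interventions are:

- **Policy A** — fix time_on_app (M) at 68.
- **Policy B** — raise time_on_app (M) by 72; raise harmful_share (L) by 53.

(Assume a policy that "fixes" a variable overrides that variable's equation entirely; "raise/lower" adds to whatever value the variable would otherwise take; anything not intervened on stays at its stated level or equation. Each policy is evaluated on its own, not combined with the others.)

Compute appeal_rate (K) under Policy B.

Policy B (M + 72, L + 53):
  L = 94 + 53 = 147
  M = 214 − 147 (+72 from intervention) = 139
  C = 288 + 5·139 = 983
  K = 265 − 3·983 = -2684

-2684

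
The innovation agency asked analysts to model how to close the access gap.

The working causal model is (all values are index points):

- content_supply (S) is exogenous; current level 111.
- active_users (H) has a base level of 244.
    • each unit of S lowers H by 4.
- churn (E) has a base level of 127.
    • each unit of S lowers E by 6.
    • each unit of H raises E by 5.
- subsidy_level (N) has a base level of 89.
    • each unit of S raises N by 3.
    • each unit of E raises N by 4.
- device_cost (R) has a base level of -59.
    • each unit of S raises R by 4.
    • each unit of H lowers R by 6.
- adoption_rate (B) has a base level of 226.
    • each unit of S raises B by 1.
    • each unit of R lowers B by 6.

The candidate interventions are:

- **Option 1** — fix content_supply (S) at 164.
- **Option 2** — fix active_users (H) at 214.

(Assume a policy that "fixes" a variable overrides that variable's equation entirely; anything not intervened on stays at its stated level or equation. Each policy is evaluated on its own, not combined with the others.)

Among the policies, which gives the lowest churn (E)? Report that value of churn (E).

-2917

Option 1 (S := 164):
  S = 164
  H = 244 − 4·164 = -412
  E = 127 − 6·164 + 5·(-412) = -2917
Option 2 (H := 214):
  S = 111
  H = 214
  E = 127 − 6·111 + 5·214 = 531
Comparing — Option 1: E=-2917, Option 2: E=531. Lowest is -2917 (Option 1).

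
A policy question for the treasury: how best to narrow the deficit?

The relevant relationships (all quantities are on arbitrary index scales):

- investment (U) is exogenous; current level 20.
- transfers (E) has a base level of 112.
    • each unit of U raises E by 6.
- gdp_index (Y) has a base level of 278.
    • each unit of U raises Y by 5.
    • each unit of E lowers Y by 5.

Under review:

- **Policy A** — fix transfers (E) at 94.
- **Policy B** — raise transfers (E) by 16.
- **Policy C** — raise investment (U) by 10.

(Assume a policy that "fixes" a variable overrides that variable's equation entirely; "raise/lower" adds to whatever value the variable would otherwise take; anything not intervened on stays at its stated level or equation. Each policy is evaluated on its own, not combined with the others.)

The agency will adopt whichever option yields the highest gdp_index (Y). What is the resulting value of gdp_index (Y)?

-92

Policy A (E := 94):
  U = 20
  E = 94
  Y = 278 + 5·20 − 5·94 = -92
Policy B (E + 16):
  U = 20
  E = 112 + 6·20 (+16 from intervention) = 248
  Y = 278 + 5·20 − 5·248 = -862
Policy C (U + 10):
  U = 20 + 10 = 30
  E = 112 + 6·30 = 292
  Y = 278 + 5·30 − 5·292 = -1032
Comparing — Policy A: Y=-92, Policy B: Y=-862, Policy C: Y=-1032. Highest is -92 (Policy A).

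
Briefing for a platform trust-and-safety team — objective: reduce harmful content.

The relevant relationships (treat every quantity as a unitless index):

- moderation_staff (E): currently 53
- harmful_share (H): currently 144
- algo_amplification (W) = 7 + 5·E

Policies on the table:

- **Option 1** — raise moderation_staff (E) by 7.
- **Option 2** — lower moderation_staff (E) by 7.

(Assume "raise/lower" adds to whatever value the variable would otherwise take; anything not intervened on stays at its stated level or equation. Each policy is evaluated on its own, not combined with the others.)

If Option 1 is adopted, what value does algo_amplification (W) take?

Option 1 (E + 7):
  E = 53 + 7 = 60
  W = 7 + 5·60 = 307

307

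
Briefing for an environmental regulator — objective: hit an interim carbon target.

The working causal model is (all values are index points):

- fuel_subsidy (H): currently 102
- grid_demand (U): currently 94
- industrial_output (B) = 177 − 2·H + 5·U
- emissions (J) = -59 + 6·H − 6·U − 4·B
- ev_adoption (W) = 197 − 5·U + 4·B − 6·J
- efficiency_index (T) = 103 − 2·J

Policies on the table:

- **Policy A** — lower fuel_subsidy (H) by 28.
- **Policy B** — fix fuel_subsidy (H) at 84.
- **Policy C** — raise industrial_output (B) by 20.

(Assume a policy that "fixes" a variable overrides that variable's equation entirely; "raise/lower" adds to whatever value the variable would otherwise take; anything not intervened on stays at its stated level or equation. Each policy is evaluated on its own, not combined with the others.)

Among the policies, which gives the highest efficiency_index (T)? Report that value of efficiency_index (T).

4453

Policy A (H − 28):
  H = 102 − 28 = 74
  U = 94
  B = 177 − 2·74 + 5·94 = 499
  J = -59 + 6·74 − 6·94 − 4·499 = -2175
  T = 103 − 2·(-2175) = 4453
Policy B (H := 84):
  H = 84
  U = 94
  B = 177 − 2·84 + 5·94 = 479
  J = -59 + 6·84 − 6·94 − 4·479 = -2035
  T = 103 − 2·(-2035) = 4173
Policy C (B + 20):
  H = 102
  U = 94
  B = 177 − 2·102 + 5·94 (+20 from intervention) = 463
  J = -59 + 6·102 − 6·94 − 4·463 = -1863
  T = 103 − 2·(-1863) = 3829
Comparing — Policy A: T=4453, Policy B: T=4173, Policy C: T=3829. Highest is 4453 (Policy A).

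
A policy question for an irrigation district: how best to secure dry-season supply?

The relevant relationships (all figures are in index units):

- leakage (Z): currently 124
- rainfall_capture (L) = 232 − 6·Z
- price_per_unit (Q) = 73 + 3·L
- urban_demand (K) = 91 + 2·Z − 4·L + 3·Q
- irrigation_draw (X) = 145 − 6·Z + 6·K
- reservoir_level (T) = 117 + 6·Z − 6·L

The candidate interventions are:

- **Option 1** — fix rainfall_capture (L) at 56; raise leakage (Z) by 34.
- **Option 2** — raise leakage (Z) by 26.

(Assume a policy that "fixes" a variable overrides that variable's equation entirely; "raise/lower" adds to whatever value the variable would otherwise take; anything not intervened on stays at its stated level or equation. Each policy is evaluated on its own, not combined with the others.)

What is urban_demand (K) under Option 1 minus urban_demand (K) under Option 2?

3636

Option 1 (L := 56, Z + 34):
  Z = 124 + 34 = 158
  L = 56
  Q = 73 + 3·56 = 241
  K = 91 + 2·158 − 4·56 + 3·241 = 906
Option 2 (Z + 26):
  Z = 124 + 26 = 150
  L = 232 − 6·150 = -668
  Q = 73 + 3·(-668) = -1931
  K = 91 + 2·150 − 4·(-668) + 3·(-1931) = -2730
K: 906 − (-2730) = 3636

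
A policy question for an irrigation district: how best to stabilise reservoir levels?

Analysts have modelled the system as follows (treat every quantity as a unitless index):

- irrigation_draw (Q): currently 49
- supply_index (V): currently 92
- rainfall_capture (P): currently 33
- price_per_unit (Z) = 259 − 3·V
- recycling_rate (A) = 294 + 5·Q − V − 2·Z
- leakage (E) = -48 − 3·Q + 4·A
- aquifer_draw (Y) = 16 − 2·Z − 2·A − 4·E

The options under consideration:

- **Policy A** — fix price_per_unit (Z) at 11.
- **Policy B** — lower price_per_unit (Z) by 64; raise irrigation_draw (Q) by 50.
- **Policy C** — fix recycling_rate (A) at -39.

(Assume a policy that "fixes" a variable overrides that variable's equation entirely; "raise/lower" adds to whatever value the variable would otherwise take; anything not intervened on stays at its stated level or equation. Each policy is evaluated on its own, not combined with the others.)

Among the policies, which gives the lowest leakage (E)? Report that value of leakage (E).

-351

Policy A (Z := 11):
  Q = 49
  V = 92
  Z = 11
  A = 294 + 5·49 − 92 − 2·11 = 425
  E = -48 − 3·49 + 4·425 = 1505
Policy B (Z − 64, Q + 50):
  Q = 49 + 50 = 99
  V = 92
  Z = 259 − 3·92 (−64 from intervention) = -81
  A = 294 + 5·99 − 92 − 2·(-81) = 859
  E = -48 − 3·99 + 4·859 = 3091
Policy C (A := -39):
  Q = 49
  V = 92
  Z = 259 − 3·92 = -17
  A = -39
  E = -48 − 3·49 + 4·(-39) = -351
Comparing — Policy A: E=1505, Policy B: E=3091, Policy C: E=-351. Lowest is -351 (Policy C).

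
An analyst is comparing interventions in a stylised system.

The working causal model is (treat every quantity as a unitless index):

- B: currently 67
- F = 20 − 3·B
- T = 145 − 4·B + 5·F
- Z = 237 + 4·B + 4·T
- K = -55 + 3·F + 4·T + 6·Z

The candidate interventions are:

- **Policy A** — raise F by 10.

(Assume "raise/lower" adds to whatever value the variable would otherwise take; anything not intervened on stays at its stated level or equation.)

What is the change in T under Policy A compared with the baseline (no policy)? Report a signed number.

50

Baseline:
  B = 67
  F = 20 − 3·67 = -181
  T = 145 − 4·67 + 5·(-181) = -1028
Policy A (F + 10):
  B = 67
  F = 20 − 3·67 (+10 from intervention) = -171
  T = 145 − 4·67 + 5·(-171) = -978
Change in T: -978 − (-1028) = 50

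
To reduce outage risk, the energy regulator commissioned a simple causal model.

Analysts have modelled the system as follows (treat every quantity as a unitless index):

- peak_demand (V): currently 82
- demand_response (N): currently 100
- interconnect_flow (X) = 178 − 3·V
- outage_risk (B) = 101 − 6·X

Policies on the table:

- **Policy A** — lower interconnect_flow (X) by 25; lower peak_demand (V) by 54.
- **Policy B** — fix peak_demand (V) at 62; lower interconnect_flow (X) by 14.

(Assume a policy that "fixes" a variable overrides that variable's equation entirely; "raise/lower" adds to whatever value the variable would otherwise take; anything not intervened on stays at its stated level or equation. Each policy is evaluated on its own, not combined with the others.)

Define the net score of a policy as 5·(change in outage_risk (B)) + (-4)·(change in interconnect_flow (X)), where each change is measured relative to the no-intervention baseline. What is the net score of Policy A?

Baseline:
  V = 82
  X = 178 − 3·82 = -68
  B = 101 − 6·(-68) = 509
Policy A (X − 25, V − 54):
  V = 82 − 54 = 28
  X = 178 − 3·28 (−25 from intervention) = 69
  B = 101 − 6·69 = -313
ΔB = -313 − 509 = -822; ΔX = 69 − (-68) = 137
Score = 5·(-822) + (-4)·137 = -4658

-4658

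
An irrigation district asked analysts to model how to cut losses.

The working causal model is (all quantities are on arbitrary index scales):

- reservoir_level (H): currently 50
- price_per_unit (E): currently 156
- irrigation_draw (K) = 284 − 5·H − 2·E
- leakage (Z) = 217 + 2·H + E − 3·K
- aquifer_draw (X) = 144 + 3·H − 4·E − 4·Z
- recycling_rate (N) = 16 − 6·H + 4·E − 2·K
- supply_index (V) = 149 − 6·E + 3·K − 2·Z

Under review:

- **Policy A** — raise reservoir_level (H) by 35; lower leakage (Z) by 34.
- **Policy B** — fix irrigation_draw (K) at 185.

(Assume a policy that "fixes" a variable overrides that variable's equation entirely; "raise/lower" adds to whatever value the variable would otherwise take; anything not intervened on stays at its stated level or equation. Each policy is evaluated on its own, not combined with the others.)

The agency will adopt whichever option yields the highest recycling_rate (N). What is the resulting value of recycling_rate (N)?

Policy A (H + 35, Z − 34):
  H = 50 + 35 = 85
  E = 156
  K = 284 − 5·85 − 2·156 = -453
  N = 16 − 6·85 + 4·156 − 2·(-453) = 1036
Policy B (K := 185):
  H = 50
  E = 156
  K = 185
  N = 16 − 6·50 + 4·156 − 2·185 = -30
Comparing — Policy A: N=1036, Policy B: N=-30. Highest is 1036 (Policy A).

1036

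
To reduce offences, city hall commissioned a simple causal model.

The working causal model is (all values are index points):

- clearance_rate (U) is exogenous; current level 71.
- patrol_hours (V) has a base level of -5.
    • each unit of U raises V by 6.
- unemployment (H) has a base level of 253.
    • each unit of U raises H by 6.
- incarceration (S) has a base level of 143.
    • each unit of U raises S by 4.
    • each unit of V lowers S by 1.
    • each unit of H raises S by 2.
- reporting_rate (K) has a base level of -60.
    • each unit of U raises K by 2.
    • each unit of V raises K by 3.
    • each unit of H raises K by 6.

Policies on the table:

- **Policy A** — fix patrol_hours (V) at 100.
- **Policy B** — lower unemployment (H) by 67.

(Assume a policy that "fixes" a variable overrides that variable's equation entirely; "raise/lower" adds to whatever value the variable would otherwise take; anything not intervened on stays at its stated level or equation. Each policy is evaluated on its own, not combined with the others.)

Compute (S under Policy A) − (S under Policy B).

455

Policy A (V := 100):
  U = 71
  V = 100
  H = 253 + 6·71 = 679
  S = 143 + 4·71 − 100 + 2·679 = 1685
Policy B (H − 67):
  U = 71
  V = -5 + 6·71 = 421
  H = 253 + 6·71 (−67 from intervention) = 612
  S = 143 + 4·71 − 421 + 2·612 = 1230
S: 1685 − 1230 = 455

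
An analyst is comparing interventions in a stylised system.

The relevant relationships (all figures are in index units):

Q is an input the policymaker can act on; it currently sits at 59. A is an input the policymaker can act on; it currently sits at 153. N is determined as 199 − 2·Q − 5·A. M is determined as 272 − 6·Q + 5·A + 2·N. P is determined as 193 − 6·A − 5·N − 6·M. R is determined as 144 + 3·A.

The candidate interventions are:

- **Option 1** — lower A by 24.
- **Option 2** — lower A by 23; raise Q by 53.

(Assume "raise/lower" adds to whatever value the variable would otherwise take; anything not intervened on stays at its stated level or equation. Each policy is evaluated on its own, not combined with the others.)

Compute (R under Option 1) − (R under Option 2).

-3

Option 1 (A − 24):
  A = 153 − 24 = 129
  R = 144 + 3·129 = 531
Option 2 (A − 23, Q + 53):
  A = 153 − 23 = 130
  R = 144 + 3·130 = 534
R: 531 − 534 = -3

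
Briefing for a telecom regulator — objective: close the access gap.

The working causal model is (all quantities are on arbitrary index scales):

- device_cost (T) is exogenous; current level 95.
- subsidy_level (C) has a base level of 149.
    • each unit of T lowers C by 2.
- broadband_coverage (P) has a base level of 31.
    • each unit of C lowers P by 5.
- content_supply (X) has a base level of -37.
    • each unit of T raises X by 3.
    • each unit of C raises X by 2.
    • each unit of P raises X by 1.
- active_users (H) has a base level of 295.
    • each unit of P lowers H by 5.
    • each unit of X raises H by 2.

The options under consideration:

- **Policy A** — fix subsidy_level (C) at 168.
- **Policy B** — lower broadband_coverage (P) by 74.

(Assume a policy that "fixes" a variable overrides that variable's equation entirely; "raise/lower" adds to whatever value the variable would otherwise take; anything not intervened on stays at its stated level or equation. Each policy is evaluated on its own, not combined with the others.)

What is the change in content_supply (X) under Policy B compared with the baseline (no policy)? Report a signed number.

Baseline:
  T = 95
  C = 149 − 2·95 = -41
  P = 31 − 5·(-41) = 236
  X = -37 + 3·95 + 2·(-41) + 236 = 402
Policy B (P − 74):
  T = 95
  C = 149 − 2·95 = -41
  P = 31 − 5·(-41) (−74 from intervention) = 162
  X = -37 + 3·95 + 2·(-41) + 162 = 328
Change in X: 328 − 402 = -74

-74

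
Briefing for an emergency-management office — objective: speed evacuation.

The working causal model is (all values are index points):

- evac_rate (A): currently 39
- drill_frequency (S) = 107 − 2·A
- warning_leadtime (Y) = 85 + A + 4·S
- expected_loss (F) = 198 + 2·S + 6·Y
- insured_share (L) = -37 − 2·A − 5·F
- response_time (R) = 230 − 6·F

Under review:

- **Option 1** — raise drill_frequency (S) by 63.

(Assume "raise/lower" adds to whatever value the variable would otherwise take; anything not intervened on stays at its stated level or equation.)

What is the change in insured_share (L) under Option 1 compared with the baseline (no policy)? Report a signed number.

-8190

Baseline:
  A = 39
  S = 107 − 2·39 = 29
  Y = 85 + 39 + 4·29 = 240
  F = 198 + 2·29 + 6·240 = 1696
  L = -37 − 2·39 − 5·1696 = -8595
Option 1 (S + 63):
  A = 39
  S = 107 − 2·39 (+63 from intervention) = 92
  Y = 85 + 39 + 4·92 = 492
  F = 198 + 2·92 + 6·492 = 3334
  L = -37 − 2·39 − 5·3334 = -16785
Change in L: -16785 − (-8595) = -8190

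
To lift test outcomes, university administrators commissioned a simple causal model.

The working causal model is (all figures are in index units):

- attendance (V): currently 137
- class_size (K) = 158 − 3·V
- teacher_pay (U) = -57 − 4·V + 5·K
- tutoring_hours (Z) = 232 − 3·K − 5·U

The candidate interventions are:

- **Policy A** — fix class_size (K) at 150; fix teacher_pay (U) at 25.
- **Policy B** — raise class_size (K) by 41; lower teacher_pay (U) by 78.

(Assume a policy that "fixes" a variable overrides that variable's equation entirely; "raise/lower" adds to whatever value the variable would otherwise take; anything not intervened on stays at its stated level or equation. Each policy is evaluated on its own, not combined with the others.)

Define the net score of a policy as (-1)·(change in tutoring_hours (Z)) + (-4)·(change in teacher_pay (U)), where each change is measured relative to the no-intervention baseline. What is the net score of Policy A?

Baseline:
  V = 137
  K = 158 − 3·137 = -253
  U = -57 − 4·137 + 5·(-253) = -1870
  Z = 232 − 3·(-253) − 5·(-1870) = 10341
Policy A (K := 150, U := 25):
  V = 137
  K = 150
  U = 25
  Z = 232 − 3·150 − 5·25 = -343
ΔZ = -343 − 10341 = -10684; ΔU = 25 − (-1870) = 1895
Score = (-1)·(-10684) + (-4)·1895 = 3104

3104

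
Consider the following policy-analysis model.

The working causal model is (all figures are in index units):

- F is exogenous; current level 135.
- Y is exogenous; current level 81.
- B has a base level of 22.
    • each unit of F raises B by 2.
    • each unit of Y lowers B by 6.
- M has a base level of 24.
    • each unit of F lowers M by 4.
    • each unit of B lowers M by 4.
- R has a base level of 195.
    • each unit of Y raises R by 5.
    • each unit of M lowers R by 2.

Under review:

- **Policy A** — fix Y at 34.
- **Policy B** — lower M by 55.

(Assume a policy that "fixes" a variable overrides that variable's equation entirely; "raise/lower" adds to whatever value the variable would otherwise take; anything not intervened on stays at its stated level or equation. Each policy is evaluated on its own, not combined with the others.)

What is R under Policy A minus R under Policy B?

1911

Policy A (Y := 34):
  F = 135
  Y = 34
  B = 22 + 2·135 − 6·34 = 88
  M = 24 − 4·135 − 4·88 = -868
  R = 195 + 5·34 − 2·(-868) = 2101
Policy B (M − 55):
  F = 135
  Y = 81
  B = 22 + 2·135 − 6·81 = -194
  M = 24 − 4·135 − 4·(-194) (−55 from intervention) = 205
  R = 195 + 5·81 − 2·205 = 190
R: 2101 − 190 = 1911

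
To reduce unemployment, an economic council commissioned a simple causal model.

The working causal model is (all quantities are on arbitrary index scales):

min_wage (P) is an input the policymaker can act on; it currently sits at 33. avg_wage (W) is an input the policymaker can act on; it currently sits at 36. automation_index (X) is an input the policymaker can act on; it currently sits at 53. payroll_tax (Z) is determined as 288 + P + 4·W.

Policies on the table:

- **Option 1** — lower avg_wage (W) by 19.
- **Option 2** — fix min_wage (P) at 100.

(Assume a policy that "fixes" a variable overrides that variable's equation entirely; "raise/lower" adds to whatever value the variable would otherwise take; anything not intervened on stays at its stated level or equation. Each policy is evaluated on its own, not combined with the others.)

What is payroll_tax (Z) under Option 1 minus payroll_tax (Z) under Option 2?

Option 1 (W − 19):
  P = 33
  W = 36 − 19 = 17
  Z = 288 + 33 + 4·17 = 389
Option 2 (P := 100):
  P = 100
  W = 36
  Z = 288 + 100 + 4·36 = 532
Z: 389 − 532 = -143

-143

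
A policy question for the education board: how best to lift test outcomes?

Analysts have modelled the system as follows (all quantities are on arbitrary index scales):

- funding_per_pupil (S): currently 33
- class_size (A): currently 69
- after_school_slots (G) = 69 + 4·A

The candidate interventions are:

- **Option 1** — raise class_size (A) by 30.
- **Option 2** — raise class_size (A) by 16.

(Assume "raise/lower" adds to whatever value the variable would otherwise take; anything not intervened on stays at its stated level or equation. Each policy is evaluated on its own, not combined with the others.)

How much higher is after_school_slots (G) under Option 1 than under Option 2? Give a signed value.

Option 1 (A + 30):
  A = 69 + 30 = 99
  G = 69 + 4·99 = 465
Option 2 (A + 16):
  A = 69 + 16 = 85
  G = 69 + 4·85 = 409
G: 465 − 409 = 56

56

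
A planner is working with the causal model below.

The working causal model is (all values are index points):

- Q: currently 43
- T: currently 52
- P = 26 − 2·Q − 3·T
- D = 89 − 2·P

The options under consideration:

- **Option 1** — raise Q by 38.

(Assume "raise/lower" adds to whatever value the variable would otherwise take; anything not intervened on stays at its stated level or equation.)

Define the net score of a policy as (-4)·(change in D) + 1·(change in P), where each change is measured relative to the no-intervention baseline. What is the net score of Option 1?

Baseline:
  Q = 43
  T = 52
  P = 26 − 2·43 − 3·52 = -216
  D = 89 − 2·(-216) = 521
Option 1 (Q + 38):
  Q = 43 + 38 = 81
  T = 52
  P = 26 − 2·81 − 3·52 = -292
  D = 89 − 2·(-292) = 673
ΔD = 673 − 521 = 152; ΔP = -292 − (-216) = -76
Score = (-4)·152 + 1·(-76) = -684

-684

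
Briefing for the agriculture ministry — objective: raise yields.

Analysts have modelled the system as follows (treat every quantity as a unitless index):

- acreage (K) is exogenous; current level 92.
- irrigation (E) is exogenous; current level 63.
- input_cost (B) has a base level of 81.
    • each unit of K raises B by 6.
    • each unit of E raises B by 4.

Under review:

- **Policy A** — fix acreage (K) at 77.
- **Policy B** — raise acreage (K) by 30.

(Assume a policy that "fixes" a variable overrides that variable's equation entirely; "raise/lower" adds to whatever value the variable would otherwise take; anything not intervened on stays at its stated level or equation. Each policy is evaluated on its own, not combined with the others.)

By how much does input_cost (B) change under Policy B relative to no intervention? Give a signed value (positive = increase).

Baseline:
  K = 92
  E = 63
  B = 81 + 6·92 + 4·63 = 885
Policy B (K + 30):
  K = 92 + 30 = 122
  E = 63
  B = 81 + 6·122 + 4·63 = 1065
Change in B: 1065 − 885 = 180

180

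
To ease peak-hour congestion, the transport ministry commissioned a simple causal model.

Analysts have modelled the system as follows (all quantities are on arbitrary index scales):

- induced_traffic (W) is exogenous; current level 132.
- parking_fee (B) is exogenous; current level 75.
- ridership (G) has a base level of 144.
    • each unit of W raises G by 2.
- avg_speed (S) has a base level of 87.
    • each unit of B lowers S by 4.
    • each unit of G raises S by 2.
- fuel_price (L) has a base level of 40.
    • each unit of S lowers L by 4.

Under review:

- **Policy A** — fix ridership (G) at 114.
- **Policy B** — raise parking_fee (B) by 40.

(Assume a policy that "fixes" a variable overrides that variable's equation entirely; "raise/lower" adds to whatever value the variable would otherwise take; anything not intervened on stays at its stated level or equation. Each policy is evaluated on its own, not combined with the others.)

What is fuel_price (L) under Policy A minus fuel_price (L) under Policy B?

Policy A (G := 114):
  W = 132
  B = 75
  G = 114
  S = 87 − 4·75 + 2·114 = 15
  L = 40 − 4·15 = -20
Policy B (B + 40):
  W = 132
  B = 75 + 40 = 115
  G = 144 + 2·132 = 408
  S = 87 − 4·115 + 2·408 = 443
  L = 40 − 4·443 = -1732
L: -20 − (-1732) = 1712

1712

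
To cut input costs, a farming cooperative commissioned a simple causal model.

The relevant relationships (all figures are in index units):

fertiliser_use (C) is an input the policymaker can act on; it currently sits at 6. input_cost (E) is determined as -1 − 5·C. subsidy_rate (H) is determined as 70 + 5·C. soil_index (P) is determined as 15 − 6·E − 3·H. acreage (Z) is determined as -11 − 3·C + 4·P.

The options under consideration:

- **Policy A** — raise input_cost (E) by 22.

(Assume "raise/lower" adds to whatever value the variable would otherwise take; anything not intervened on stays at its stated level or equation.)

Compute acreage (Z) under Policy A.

Policy A (E + 22):
  C = 6
  E = -1 − 5·6 (+22 from intervention) = -9
  H = 70 + 5·6 = 100
  P = 15 − 6·(-9) − 3·100 = -231
  Z = -11 − 3·6 + 4·(-231) = -953

-953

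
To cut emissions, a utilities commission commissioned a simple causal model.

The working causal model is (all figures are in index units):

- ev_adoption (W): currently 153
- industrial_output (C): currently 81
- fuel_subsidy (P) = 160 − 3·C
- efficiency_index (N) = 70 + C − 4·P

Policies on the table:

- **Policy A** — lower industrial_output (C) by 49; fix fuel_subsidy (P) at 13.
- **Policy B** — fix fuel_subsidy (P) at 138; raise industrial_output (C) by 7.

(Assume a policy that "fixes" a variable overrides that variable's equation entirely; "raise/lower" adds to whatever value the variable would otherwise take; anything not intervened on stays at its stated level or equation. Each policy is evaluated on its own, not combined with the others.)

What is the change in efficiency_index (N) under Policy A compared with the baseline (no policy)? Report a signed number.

-433

Baseline:
  C = 81
  P = 160 − 3·81 = -83
  N = 70 + 81 − 4·(-83) = 483
Policy A (C − 49, P := 13):
  C = 81 − 49 = 32
  P = 13
  N = 70 + 32 − 4·13 = 50
Change in N: 50 − 483 = -433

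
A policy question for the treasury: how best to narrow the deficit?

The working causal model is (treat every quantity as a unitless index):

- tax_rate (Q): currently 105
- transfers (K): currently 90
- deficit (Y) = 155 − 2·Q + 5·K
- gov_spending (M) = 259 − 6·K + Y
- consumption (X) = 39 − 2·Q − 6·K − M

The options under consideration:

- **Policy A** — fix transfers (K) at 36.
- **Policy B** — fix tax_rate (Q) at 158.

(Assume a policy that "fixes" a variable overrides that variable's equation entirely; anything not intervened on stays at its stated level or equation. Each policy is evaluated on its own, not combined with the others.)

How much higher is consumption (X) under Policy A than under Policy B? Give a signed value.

Policy A (K := 36):
  Q = 105
  K = 36
  Y = 155 − 2·105 + 5·36 = 125
  M = 259 − 6·36 + 125 = 168
  X = 39 − 2·105 − 6·36 − 168 = -555
Policy B (Q := 158):
  Q = 158
  K = 90
  Y = 155 − 2·158 + 5·90 = 289
  M = 259 − 6·90 + 289 = 8
  X = 39 − 2·158 − 6·90 − 8 = -825
X: -555 − (-825) = 270

270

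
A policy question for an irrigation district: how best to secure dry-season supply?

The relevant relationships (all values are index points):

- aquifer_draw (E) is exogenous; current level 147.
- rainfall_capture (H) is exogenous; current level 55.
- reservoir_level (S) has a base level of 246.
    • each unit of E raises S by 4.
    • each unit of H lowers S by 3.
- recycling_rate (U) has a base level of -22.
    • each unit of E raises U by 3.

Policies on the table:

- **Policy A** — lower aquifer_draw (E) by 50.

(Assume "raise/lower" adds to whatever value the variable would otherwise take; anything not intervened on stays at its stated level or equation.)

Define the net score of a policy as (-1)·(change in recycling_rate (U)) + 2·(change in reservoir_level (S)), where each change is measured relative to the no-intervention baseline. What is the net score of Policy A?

Baseline:
  E = 147
  H = 55
  S = 246 + 4·147 − 3·55 = 669
  U = -22 + 3·147 = 419
Policy A (E − 50):
  E = 147 − 50 = 97
  H = 55
  S = 246 + 4·97 − 3·55 = 469
  U = -22 + 3·97 = 269
ΔU = 269 − 419 = -150; ΔS = 469 − 669 = -200
Score = (-1)·(-150) + 2·(-200) = -250

-250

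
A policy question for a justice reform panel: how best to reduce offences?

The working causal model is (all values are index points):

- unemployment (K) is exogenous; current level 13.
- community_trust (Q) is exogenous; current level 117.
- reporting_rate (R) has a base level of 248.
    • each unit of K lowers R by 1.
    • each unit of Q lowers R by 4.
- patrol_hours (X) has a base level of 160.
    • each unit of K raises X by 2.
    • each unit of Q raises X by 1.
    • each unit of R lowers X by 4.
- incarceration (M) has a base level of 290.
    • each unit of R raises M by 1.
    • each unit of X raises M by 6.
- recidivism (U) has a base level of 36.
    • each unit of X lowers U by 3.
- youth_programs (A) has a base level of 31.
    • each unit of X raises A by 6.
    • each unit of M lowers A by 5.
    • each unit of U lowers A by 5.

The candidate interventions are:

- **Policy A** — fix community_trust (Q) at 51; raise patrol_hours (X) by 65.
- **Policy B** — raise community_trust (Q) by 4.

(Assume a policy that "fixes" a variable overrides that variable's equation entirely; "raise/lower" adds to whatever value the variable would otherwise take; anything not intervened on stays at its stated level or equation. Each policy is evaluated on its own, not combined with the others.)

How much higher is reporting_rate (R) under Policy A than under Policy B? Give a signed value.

Policy A (Q := 51, X + 65):
  K = 13
  Q = 51
  R = 248 − 13 − 4·51 = 31
Policy B (Q + 4):
  K = 13
  Q = 117 + 4 = 121
  R = 248 − 13 − 4·121 = -249
R: 31 − (-249) = 280

280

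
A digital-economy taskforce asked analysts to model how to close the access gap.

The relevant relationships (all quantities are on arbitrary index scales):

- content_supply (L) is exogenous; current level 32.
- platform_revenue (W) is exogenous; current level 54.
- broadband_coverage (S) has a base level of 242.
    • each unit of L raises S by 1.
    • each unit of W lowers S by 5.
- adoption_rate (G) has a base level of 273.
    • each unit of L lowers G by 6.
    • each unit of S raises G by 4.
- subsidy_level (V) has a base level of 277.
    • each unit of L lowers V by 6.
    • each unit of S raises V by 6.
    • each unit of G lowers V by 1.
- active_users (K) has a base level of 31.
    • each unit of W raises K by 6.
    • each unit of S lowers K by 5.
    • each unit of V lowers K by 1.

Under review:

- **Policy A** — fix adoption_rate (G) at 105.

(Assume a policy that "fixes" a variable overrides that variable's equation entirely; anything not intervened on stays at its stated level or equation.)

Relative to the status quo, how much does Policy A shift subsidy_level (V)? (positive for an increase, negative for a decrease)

-8

Baseline:
  L = 32
  W = 54
  S = 242 + 32 − 5·54 = 4
  G = 273 − 6·32 + 4·4 = 97
  V = 277 − 6·32 + 6·4 − 97 = 12
Policy A (G := 105):
  L = 32
  W = 54
  S = 242 + 32 − 5·54 = 4
  G = 105
  V = 277 − 6·32 + 6·4 − 105 = 4
Change in V: 4 − 12 = -8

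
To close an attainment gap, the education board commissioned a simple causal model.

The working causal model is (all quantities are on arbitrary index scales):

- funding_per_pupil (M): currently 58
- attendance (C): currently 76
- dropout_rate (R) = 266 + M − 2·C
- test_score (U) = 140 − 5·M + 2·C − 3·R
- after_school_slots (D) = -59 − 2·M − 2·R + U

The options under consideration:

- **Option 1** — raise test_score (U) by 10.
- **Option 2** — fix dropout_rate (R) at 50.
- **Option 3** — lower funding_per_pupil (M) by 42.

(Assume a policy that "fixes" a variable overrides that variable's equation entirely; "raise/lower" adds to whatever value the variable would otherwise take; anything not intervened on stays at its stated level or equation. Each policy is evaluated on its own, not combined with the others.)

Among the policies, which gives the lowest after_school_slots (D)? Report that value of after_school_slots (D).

-1023

Option 1 (U + 10):
  M = 58
  C = 76
  R = 266 + 58 − 2·76 = 172
  U = 140 − 5·58 + 2·76 − 3·172 (+10 from intervention) = -504
  D = -59 − 2·58 − 2·172 + (-504) = -1023
Option 2 (R := 50):
  M = 58
  C = 76
  R = 50
  U = 140 − 5·58 + 2·76 − 3·50 = -148
  D = -59 − 2·58 − 2·50 + (-148) = -423
Option 3 (M − 42):
  M = 58 − 42 = 16
  C = 76
  R = 266 + 16 − 2·76 = 130
  U = 140 − 5·16 + 2·76 − 3·130 = -178
  D = -59 − 2·16 − 2·130 + (-178) = -529
Comparing — Option 1: D=-1023, Option 2: D=-423, Option 3: D=-529. Lowest is -1023 (Option 1).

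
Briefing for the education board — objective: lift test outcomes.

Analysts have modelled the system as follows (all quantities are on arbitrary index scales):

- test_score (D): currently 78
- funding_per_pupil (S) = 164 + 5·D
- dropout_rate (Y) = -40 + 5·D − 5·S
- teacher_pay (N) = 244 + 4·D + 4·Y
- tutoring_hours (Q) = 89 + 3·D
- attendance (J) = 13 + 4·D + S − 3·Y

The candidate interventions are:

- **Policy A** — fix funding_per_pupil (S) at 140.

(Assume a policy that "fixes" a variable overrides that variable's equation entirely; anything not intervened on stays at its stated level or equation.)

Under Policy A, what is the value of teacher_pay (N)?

Policy A (S := 140):
  D = 78
  S = 140
  Y = -40 + 5·78 − 5·140 = -350
  N = 244 + 4·78 + 4·(-350) = -844

-844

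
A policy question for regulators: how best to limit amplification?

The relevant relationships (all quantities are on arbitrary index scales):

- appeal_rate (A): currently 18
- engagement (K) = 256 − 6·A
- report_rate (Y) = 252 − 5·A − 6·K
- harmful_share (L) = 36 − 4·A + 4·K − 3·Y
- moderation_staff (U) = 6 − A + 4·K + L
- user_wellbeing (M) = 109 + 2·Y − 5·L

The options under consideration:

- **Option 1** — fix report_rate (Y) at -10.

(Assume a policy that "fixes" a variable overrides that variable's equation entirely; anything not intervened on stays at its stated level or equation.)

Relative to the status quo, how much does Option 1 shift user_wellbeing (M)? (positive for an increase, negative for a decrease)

Baseline:
  A = 18
  K = 256 − 6·18 = 148
  Y = 252 − 5·18 − 6·148 = -726
  L = 36 − 4·18 + 4·148 − 3·(-726) = 2734
  M = 109 + 2·(-726) − 5·2734 = -15013
Option 1 (Y := -10):
  A = 18
  K = 256 − 6·18 = 148
  Y = -10
  L = 36 − 4·18 + 4·148 − 3·(-10) = 586
  M = 109 + 2·(-10) − 5·586 = -2841
Change in M: -2841 − (-15013) = 12172

12172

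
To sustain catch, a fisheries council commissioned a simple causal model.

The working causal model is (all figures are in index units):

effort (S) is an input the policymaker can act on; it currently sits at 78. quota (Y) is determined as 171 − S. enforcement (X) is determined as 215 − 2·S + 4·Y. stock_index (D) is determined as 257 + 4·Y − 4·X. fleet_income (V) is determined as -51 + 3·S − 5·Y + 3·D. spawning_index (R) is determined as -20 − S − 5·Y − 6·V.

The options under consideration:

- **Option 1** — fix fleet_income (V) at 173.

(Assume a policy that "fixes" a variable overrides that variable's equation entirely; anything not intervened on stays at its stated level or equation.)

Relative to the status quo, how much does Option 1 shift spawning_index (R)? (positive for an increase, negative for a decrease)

-22440

Baseline:
  S = 78
  Y = 171 − 78 = 93
  X = 215 − 2·78 + 4·93 = 431
  D = 257 + 4·93 − 4·431 = -1095
  V = -51 + 3·78 − 5·93 + 3·(-1095) = -3567
  R = -20 − 78 − 5·93 − 6·(-3567) = 20839
Option 1 (V := 173):
  S = 78
  Y = 171 − 78 = 93
  X = 215 − 2·78 + 4·93 = 431
  D = 257 + 4·93 − 4·431 = -1095
  V = 173
  R = -20 − 78 − 5·93 − 6·173 = -1601
Change in R: -1601 − 20839 = -22440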